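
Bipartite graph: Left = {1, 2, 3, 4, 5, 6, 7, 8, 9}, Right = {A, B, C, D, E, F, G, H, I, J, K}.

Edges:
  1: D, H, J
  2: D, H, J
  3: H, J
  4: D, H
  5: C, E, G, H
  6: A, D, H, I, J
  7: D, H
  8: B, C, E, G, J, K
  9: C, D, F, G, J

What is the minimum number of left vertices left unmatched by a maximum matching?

2

For example, pair 1–H, 2–D, 3–J, 5–E, 6–A, 8–K, 9–G.
The set {1, 2, 3, 4, 7} has only 3 neighbours ({D, H, J}), so by Hall's theorem at most 7 of the 9 left vertices can be matched.
That matches 7 of the 9, leaving 2 unmatched; no matching can do better.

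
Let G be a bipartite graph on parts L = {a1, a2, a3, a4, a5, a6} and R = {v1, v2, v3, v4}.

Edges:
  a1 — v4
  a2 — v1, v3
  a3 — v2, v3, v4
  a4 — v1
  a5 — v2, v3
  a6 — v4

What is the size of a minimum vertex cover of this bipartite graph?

{v1, v2, v3, v4} is a vertex cover of size 4: every edge has an endpoint in this set.
No smaller cover exists because a1–v4, a2–v3, a3–v2, a4–v1 is a matching of size 4, and a cover must include an endpoint of each of these disjoint edges (König's theorem).

4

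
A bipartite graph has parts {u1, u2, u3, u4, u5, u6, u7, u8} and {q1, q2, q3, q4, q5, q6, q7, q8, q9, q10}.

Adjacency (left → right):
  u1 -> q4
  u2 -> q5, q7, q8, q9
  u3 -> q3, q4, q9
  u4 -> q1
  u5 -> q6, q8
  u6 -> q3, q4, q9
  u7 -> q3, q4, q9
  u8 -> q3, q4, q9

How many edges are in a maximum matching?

One maximum matching: u1-q4, u2-q5, u3-q3, u4-q1, u5-q8, u6-q9.
The set {u1, u3, u6, u7, u8} has only 3 neighbours ({q3, q4, q9}), so by Hall's theorem at most 6 of the 8 left vertices can be matched.

6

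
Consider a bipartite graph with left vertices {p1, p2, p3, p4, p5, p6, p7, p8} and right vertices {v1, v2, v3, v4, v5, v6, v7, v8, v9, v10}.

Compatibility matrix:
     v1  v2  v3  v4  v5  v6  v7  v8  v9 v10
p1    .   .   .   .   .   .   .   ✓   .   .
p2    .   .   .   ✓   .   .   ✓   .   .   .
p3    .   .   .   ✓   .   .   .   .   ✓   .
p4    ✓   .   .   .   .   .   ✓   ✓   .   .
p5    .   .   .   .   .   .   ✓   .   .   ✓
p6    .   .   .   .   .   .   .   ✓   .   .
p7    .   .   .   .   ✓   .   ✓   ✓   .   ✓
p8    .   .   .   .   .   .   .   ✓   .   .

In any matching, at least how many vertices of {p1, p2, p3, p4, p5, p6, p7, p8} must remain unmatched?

2

One maximum matching: p1→v8, p2→v4, p3→v9, p4→v1, p5→v7, p7→v10.
The set {p1, p6, p8} has only 1 neighbour ({v8}), so by Hall's theorem at most 6 of the 8 left vertices can be matched.
That matches 6 of the 8, leaving 2 unmatched; no matching can do better.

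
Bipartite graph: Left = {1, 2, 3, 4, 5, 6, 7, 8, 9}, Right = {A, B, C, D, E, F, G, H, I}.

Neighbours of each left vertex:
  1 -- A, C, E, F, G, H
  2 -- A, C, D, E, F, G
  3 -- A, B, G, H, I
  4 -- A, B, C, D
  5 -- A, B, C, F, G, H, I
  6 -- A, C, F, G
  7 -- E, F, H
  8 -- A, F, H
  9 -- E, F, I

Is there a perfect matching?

Yes

A valid assignment of size 9: 1-A, 2-D, 3-I, 4-B, 5-G, 6-C, 7-H, 8-F, 9-E.
All 9 left vertices are covered.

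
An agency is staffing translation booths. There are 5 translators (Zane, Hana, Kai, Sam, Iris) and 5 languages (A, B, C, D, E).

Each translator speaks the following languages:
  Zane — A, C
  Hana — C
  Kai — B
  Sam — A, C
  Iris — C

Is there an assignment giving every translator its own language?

No

The set {Zane, Hana, Sam, Iris} has only 2 neighbours ({A, C}), so by Hall's theorem at most 3 of the 5 translators can be matched.
Hence no matching covers every translator.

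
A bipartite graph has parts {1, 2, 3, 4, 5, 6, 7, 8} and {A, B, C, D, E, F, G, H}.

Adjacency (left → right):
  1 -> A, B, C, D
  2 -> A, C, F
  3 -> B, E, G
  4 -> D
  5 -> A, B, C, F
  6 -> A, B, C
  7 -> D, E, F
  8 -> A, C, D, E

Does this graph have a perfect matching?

The set {1, 2, 4, 5, 6, 7, 8} has only 6 neighbours ({A, B, C, D, E, F}), so by Hall's theorem at most 7 of the 8 left vertices can be matched.
Hence no matching covers every left vertex.

No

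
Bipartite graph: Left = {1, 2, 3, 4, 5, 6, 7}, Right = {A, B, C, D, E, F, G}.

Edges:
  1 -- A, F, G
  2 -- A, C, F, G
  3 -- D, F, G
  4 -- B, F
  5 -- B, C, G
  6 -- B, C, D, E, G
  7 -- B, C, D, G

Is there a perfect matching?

One maximum matching: 1–G, 2–A, 3–D, 4–F, 5–C, 6–E, 7–B.
Every left vertex is matched, so this is a perfect matching.

Yes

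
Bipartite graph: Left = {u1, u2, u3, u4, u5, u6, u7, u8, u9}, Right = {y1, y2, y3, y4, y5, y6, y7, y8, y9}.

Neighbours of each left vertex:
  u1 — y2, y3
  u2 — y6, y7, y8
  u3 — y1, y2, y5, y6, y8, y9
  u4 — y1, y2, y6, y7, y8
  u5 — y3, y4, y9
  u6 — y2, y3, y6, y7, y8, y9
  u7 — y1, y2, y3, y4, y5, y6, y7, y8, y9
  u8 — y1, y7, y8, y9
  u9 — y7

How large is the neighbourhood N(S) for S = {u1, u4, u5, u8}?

8

The union of neighbours of {u1, u4, u5, u8} is {y1, y2, y3, y4, y6, y7, y8, y9}, which has 8 elements.
Since |N(S)| = 8 ≥ |S| = 4, Hall's condition holds for this subset.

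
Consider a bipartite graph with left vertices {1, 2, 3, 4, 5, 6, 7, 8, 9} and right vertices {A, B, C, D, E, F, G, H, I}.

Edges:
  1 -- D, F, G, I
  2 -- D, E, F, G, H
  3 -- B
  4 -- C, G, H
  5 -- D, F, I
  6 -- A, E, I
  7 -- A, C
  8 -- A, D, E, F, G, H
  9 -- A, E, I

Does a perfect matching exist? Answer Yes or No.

Yes

For example, pair 1–D, 2–G, 3–B, 4–H, 5–F, 6–E, 7–C, 8–A, 9–I.
All 9 left vertices are covered.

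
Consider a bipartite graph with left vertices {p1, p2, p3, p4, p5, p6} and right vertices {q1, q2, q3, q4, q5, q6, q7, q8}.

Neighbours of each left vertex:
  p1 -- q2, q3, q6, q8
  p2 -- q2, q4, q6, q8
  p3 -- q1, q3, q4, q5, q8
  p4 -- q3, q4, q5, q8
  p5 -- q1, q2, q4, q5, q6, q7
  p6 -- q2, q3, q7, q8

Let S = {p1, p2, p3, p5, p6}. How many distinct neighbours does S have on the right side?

The union of neighbours of {p1, p2, p3, p5, p6} is {q1, q2, q3, q4, q5, q6, q7, q8}, which has 8 elements.
Since |N(S)| = 8 ≥ |S| = 5, Hall's condition holds for this subset.

8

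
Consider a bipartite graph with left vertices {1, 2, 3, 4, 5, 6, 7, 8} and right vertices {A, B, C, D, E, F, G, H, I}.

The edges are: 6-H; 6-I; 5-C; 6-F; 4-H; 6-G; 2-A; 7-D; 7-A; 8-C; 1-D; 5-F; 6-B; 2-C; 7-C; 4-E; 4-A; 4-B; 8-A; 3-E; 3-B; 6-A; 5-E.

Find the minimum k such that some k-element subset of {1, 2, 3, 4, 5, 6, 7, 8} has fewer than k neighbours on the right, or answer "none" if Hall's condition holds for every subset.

4

Take S = {1, 2, 7, 8}. Its neighbourhood is {A, C, D}, so |N(S)| = 3 < |S| = 4.
Every subset of size less than 4 has at least as many neighbours as members, so 4 is the minimum.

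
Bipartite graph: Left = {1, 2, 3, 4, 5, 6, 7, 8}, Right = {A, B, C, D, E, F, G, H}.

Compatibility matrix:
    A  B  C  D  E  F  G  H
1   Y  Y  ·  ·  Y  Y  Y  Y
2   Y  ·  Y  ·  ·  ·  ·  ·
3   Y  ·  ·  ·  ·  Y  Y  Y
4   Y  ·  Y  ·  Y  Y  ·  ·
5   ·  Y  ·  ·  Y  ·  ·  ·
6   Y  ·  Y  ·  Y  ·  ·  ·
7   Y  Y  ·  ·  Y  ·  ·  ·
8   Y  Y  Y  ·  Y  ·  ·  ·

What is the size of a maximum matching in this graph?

7

A valid assignment of size 7: 1→H, 2→A, 3→G, 4→F, 5→E, 6→C, 7→B.
The set {2, 5, 6, 7, 8} has only 4 neighbours ({A, B, C, E}), so by Hall's theorem at most 7 of the 8 left vertices can be matched.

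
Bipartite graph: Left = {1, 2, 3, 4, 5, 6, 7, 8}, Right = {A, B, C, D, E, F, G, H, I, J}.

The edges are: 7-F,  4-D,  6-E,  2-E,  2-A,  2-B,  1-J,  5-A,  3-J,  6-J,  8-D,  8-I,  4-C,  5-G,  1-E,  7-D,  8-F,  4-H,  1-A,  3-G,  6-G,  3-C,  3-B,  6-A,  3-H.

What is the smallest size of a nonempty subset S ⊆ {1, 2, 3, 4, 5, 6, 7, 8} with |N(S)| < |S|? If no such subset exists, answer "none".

none

A matching saturating every left vertex exists, for instance 1→J, 2→B, 3→G, 4→C, 5→A, 6→E, 7→D, 8→F.
By Hall's marriage theorem, this means |N(S)| ≥ |S| for every subset S, so no violating subset exists.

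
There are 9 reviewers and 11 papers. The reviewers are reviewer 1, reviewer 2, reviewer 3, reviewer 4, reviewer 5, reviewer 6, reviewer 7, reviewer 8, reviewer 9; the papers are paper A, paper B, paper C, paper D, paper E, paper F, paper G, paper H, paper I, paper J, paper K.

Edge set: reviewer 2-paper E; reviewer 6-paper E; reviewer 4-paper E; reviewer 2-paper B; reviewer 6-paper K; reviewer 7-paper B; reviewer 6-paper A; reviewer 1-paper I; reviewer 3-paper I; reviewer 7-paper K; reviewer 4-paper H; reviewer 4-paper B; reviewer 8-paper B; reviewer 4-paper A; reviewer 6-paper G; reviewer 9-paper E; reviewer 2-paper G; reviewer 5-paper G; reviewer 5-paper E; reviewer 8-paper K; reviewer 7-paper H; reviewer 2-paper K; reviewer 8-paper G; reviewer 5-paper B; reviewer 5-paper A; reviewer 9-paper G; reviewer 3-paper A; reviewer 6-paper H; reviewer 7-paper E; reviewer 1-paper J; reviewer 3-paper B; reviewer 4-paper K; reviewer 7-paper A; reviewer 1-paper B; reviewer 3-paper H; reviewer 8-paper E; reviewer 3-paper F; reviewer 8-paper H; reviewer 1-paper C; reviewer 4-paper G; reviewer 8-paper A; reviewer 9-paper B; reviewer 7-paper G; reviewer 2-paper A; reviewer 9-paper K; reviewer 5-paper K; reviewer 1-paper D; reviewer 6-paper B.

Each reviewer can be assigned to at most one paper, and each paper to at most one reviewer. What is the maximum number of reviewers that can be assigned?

8

One maximum matching: reviewer 1–paper I, reviewer 2–paper A, reviewer 3–paper F, reviewer 4–paper H, reviewer 5–paper E, reviewer 6–paper G, reviewer 7–paper B, reviewer 8–paper K.
The set {reviewer 2, reviewer 4, reviewer 5, reviewer 6, reviewer 7, reviewer 8, reviewer 9} has only 6 neighbours ({paper A, paper B, paper E, paper G, paper H, paper K}), so by Hall's theorem at most 8 of the 9 reviewers can be matched.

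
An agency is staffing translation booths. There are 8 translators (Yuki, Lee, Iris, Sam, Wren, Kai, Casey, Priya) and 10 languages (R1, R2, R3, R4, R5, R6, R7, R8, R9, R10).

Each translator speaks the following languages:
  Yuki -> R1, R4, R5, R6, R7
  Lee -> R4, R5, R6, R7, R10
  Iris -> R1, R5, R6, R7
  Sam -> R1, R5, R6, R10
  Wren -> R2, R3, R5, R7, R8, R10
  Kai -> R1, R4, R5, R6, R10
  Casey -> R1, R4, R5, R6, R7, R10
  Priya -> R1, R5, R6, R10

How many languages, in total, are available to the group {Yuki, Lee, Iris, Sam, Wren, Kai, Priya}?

9

The union of neighbours of {Yuki, Lee, Iris, Sam, Wren, Kai, Priya} is {R1, R2, R3, R4, R5, R6, R7, R8, R10}, which has 9 elements.
Since |N(S)| = 9 ≥ |S| = 7, Hall's condition holds for this subset.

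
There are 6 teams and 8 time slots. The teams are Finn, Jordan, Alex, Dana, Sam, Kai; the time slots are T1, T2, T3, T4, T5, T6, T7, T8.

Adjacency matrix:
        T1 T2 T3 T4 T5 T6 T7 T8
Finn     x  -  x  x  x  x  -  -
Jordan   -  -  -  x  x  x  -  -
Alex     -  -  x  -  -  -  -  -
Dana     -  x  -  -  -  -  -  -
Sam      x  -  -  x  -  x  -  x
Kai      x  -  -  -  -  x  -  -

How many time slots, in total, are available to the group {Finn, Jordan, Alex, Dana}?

6

The union of neighbours of {Finn, Jordan, Alex, Dana} is {T1, T2, T3, T4, T5, T6}, which has 6 elements.
Since |N(S)| = 6 ≥ |S| = 4, Hall's condition holds for this subset.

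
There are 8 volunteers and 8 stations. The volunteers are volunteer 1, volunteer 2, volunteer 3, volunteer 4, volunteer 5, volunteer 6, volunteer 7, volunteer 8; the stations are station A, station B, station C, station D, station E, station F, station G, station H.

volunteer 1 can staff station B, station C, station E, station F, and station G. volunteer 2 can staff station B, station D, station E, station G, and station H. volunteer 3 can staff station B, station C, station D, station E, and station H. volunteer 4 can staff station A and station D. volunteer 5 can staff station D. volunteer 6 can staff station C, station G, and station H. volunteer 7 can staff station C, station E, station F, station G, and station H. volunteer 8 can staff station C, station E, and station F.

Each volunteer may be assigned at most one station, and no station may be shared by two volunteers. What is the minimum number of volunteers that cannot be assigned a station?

0

One maximum matching: volunteer 1→station G, volunteer 2→station B, volunteer 3→station E, volunteer 4→station A, volunteer 5→station D, volunteer 6→station H, volunteer 7→station C, volunteer 8→station F.
This saturates every volunteer, so 8 is the maximum.
That matches 8 of the 8, leaving 0 unmatched; no matching can do better.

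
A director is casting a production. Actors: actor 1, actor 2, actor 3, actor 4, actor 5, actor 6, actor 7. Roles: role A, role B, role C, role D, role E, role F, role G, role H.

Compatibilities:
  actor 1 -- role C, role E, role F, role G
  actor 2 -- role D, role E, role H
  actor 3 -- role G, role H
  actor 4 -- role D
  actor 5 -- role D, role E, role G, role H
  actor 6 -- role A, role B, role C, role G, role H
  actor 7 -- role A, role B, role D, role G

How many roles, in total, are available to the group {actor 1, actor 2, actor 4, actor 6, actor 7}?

The union of neighbours of {actor 1, actor 2, actor 4, actor 6, actor 7} is {role A, role B, role C, role D, role E, role F, role G, role H}, which has 8 elements.
Since |N(S)| = 8 ≥ |S| = 5, Hall's condition holds for this subset.

8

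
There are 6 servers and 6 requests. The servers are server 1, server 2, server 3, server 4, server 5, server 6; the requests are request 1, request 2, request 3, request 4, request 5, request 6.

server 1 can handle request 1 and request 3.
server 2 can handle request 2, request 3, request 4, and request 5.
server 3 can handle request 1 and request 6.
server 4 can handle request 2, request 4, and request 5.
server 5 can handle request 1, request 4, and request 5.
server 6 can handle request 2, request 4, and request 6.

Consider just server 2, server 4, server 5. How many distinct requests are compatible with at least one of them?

5

The union of neighbours of {server 2, server 4, server 5} is {request 1, request 2, request 3, request 4, request 5}, which has 5 elements.
Since |N(S)| = 5 ≥ |S| = 3, Hall's condition holds for this subset.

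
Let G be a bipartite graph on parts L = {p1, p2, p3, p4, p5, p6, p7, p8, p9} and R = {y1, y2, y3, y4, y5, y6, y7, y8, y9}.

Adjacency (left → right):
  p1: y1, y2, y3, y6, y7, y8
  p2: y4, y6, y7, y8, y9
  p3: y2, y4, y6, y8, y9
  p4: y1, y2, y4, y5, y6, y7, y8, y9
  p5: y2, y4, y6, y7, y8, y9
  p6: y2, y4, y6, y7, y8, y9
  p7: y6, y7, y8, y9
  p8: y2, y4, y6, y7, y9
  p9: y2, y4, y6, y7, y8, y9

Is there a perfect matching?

The set {p2, p3, p5, p6, p7, p8, p9} has only 6 neighbours ({y2, y4, y6, y7, y8, y9}), so by Hall's theorem at most 8 of the 9 left vertices can be matched.
Hence no matching covers every left vertex.

No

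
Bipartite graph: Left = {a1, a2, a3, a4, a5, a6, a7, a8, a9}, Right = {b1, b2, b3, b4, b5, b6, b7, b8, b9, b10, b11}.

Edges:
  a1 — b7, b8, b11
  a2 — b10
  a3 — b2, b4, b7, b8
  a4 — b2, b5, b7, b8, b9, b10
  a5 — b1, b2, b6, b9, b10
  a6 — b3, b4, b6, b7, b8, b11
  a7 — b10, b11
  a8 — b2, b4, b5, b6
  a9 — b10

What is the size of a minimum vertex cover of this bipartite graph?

The 8 edges a1–b8, a2–b10, a3–b4, a4–b7, a5–b1, a6–b6, a7–b11, a8–b5 form a matching, so any vertex cover needs at least 8 vertices (one per matched edge).
Conversely {a1, a3, a4, a5, a6, a7, a8, b10} meets every edge and has exactly 8 vertices, so 8 is optimal.

8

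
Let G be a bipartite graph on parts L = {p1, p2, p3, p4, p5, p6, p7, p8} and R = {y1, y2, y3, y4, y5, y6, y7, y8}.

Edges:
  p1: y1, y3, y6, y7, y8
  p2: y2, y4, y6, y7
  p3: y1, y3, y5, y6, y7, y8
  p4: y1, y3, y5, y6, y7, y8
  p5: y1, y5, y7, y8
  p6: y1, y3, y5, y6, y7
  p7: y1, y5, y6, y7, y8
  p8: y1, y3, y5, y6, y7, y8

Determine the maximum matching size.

7

A valid assignment of size 7: p1–y8, p2–y2, p3–y1, p4–y6, p5–y5, p6–y3, p7–y7.
The set {p1, p3, p4, p5, p6, p7, p8} has only 6 neighbours ({y1, y3, y5, y6, y7, y8}), so by Hall's theorem at most 7 of the 8 left vertices can be matched.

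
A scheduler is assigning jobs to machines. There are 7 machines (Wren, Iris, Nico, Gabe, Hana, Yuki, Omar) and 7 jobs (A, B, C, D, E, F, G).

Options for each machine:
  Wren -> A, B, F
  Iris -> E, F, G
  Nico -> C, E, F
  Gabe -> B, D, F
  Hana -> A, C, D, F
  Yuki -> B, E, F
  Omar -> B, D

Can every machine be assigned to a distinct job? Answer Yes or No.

For example, pair Wren–A, Iris–G, Nico–C, Gabe–D, Hana–F, Yuki–E, Omar–B.
Every machine is matched, so this is a perfect matching.

Yes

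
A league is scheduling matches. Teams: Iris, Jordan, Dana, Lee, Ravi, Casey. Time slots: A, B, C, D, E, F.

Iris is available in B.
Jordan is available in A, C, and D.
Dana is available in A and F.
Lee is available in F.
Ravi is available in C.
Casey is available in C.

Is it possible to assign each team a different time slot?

No

The set {Ravi, Casey} has only 1 neighbour ({C}), so by Hall's theorem at most 5 of the 6 teams can be matched.
Hence no matching covers every team.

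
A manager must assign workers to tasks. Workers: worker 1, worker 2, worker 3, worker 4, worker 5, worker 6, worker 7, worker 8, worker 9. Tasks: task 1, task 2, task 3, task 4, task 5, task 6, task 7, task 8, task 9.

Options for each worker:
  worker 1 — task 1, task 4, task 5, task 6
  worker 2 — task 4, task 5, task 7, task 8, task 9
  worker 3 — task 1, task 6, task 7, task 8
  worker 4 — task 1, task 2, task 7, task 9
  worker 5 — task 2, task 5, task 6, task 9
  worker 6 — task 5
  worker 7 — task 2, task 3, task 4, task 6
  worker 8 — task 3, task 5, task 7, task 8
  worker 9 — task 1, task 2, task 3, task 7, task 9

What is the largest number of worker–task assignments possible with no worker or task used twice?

One maximum matching: worker 1-task 6, worker 2-task 4, worker 3-task 8, worker 4-task 7, worker 5-task 9, worker 6-task 5, worker 7-task 2, worker 8-task 3, worker 9-task 1.
All 9 workers are matched, so no larger matching exists.

9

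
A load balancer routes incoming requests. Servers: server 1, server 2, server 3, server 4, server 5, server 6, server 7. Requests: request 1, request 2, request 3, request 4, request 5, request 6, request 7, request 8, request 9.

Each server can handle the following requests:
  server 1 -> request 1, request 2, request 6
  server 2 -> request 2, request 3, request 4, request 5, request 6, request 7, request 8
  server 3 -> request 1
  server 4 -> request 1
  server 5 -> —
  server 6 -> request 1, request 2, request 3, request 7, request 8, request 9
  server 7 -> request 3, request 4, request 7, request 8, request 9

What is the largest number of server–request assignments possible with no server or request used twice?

5

For example, pair server 1→request 2, server 2→request 6, server 3→request 1, server 6→request 9, server 7→request 7.
The set {server 3, server 4, server 5} has only 1 neighbour ({request 1}), so by Hall's theorem at most 5 of the 7 servers can be matched.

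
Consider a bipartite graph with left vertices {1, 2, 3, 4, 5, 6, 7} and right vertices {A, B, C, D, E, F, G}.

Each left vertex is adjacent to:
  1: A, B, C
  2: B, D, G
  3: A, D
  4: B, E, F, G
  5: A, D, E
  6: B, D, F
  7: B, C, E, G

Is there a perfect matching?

A valid assignment of size 7: 1→C, 2→G, 3→A, 4→E, 5→D, 6→F, 7→B.
All 7 left vertices are covered.

Yes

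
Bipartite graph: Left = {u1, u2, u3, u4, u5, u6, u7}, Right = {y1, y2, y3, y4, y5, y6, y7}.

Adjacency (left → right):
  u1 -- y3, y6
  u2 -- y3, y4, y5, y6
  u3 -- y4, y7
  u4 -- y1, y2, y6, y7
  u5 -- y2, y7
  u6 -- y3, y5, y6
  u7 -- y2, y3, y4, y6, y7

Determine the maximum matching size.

One maximum matching: u1→y6, u2→y3, u3→y4, u4→y1, u5→y2, u6→y5, u7→y7.
All 7 left vertices are matched, so no larger matching exists.

7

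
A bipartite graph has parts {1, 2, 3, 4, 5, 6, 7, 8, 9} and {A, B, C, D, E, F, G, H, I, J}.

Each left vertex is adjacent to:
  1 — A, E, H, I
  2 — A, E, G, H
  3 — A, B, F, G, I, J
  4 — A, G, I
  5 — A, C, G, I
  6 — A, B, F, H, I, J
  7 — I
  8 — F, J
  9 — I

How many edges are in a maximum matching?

A valid assignment of size 8: 1-H, 2-E, 3-G, 4-A, 5-C, 6-B, 7-I, 8-J.
The set {7, 9} has only 1 neighbour ({I}), so by Hall's theorem at most 8 of the 9 left vertices can be matched.

8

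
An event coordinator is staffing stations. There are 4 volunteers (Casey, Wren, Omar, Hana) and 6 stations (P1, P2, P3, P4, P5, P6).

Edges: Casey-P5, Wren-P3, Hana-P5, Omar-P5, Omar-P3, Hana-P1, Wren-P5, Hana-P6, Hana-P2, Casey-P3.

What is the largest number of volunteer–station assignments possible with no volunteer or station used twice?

For example, pair Casey–P3, Wren–P5, Hana–P1.
The set {Casey, Wren, Omar} has only 2 neighbours ({P3, P5}), so by Hall's theorem at most 3 of the 4 volunteers can be matched.

3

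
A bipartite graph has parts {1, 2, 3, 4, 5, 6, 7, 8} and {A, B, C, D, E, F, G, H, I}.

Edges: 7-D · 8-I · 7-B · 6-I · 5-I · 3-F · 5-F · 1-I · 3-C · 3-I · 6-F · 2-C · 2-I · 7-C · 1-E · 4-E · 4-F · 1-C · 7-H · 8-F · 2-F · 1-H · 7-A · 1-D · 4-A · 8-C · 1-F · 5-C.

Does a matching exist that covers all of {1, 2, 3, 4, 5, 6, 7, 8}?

No

The set {2, 3, 5, 6, 8} has only 3 neighbours ({C, F, I}), so by Hall's theorem at most 6 of the 8 left vertices can be matched.
Hence no matching covers every left vertex.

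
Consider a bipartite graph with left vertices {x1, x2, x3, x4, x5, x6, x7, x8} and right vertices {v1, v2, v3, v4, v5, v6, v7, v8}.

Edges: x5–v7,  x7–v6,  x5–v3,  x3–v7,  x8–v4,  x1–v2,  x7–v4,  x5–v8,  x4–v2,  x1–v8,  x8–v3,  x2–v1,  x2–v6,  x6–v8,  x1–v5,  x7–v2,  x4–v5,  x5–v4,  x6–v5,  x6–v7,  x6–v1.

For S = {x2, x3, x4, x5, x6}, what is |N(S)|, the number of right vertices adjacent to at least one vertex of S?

The union of neighbours of {x2, x3, x4, x5, x6} is {v1, v2, v3, v4, v5, v6, v7, v8}, which has 8 elements.
Since |N(S)| = 8 ≥ |S| = 5, Hall's condition holds for this subset.

8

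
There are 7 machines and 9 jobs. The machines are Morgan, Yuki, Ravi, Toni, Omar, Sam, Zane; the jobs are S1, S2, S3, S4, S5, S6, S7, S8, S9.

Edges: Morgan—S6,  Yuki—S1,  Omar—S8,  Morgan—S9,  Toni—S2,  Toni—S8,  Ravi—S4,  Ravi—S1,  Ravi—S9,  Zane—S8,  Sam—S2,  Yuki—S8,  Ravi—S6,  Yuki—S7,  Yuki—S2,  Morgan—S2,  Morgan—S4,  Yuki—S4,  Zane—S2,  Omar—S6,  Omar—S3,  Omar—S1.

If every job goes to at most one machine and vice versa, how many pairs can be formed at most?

6

One maximum matching: Morgan→S9, Yuki→S7, Ravi→S4, Toni→S8, Omar→S6, Sam→S2.
The set {Toni, Sam, Zane} has only 2 neighbours ({S2, S8}), so by Hall's theorem at most 6 of the 7 machines can be matched.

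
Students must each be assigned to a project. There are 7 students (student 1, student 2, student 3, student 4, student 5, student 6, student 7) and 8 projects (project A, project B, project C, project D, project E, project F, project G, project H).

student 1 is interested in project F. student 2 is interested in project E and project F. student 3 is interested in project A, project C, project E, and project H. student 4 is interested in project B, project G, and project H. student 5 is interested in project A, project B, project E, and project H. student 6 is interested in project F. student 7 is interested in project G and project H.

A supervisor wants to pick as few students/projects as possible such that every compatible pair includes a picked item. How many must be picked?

The 6 edges student 1–project F, student 2–project E, student 3–project C, student 4–project B, student 5–project A, student 7–project G form a matching, so any vertex cover needs at least 6 vertices (one per matched edge).
Conversely {student 2, student 3, student 4, student 5, student 7, project F} meets every edge and has exactly 6 vertices, so 6 is optimal.

6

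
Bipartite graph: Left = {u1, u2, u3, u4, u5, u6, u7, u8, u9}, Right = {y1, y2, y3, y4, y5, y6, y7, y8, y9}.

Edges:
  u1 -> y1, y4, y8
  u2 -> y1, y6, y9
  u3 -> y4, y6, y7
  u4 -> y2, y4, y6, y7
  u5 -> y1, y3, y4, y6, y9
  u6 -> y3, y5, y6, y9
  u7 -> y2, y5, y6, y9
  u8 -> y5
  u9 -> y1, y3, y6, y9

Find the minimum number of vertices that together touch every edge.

9

The 9 edges u1–y8, u2–y1, u3–y4, u4–y7, u5–y9, u6–y6, u7–y2, u8–y5, u9–y3 form a matching, so any vertex cover needs at least 9 vertices (one per matched edge).
Conversely {u1, u2, u3, u4, u5, u6, u7, u8, u9} meets every edge and has exactly 9 vertices, so 9 is optimal.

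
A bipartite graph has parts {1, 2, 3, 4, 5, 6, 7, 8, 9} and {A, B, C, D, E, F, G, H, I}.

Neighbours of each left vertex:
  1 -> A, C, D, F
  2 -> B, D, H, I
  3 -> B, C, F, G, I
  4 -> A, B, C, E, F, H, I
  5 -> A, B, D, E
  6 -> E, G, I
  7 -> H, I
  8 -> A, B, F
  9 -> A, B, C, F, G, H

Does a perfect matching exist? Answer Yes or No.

Yes

A valid assignment of size 9: 1-C, 2-D, 3-I, 4-A, 5-B, 6-E, 7-H, 8-F, 9-G.
Every left vertex is matched, so this is a perfect matching.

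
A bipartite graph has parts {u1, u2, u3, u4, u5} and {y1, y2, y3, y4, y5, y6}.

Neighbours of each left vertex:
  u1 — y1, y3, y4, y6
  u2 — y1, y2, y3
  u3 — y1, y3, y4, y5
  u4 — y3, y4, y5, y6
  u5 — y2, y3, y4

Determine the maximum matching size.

5

For example, pair u1-y1, u2-y2, u3-y5, u4-y4, u5-y3.
All 5 left vertices are matched, so no larger matching exists.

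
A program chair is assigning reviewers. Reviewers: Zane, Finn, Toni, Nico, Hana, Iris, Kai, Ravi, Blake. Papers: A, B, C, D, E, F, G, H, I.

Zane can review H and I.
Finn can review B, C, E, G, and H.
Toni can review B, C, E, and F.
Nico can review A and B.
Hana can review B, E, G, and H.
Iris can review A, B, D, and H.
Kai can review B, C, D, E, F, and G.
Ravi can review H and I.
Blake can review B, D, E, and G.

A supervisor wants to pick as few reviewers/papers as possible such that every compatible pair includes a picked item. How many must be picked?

9

The 9 edges Zane–I, Finn–G, Toni–C, Nico–A, Hana–E, Iris–D, Kai–F, Ravi–H, Blake–B form a matching, so any vertex cover needs at least 9 vertices (one per matched edge).
Conversely {Zane, Finn, Toni, Nico, Hana, Iris, Kai, Ravi, Blake} meets every edge and has exactly 9 vertices, so 9 is optimal.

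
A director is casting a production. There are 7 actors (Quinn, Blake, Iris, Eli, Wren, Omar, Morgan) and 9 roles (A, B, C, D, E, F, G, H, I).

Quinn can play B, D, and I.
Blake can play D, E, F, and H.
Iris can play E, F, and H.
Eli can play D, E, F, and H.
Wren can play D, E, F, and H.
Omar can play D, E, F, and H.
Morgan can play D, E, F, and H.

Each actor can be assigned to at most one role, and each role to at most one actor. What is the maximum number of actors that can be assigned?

5

A valid assignment of size 5: Quinn–B, Blake–D, Iris–F, Eli–E, Wren–H.
The set {Blake, Iris, Eli, Wren, Omar, Morgan} has only 4 neighbours ({D, E, F, H}), so by Hall's theorem at most 5 of the 7 actors can be matched.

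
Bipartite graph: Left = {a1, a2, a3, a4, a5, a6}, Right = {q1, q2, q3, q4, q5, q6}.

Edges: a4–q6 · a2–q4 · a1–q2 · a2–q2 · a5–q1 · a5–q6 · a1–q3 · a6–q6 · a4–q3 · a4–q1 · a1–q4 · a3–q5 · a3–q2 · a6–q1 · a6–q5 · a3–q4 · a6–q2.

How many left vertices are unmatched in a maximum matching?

A valid assignment of size 6: a1–q2, a2–q4, a3–q5, a4–q3, a5–q1, a6–q6.
All 6 left vertices are matched, so no larger matching exists.
That matches 6 of the 6, leaving 0 unmatched; no matching can do better.

0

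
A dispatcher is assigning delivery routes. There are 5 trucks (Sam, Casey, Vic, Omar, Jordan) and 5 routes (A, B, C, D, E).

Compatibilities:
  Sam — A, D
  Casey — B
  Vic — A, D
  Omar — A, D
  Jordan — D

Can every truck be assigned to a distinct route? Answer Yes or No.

The set {Sam, Vic, Omar, Jordan} has only 2 neighbours ({A, D}), so by Hall's theorem at most 3 of the 5 trucks can be matched.
Hence no matching covers every truck.

No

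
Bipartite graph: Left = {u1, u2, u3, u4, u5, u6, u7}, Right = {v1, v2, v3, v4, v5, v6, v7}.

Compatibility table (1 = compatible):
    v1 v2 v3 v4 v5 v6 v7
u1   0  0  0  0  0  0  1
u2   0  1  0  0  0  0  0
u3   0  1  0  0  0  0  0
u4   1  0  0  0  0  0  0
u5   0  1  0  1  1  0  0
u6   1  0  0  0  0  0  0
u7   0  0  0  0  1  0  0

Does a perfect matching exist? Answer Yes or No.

No

The set {u2, u3, u4, u6} has only 2 neighbours ({v1, v2}), so by Hall's theorem at most 5 of the 7 left vertices can be matched.
Hence no matching covers every left vertex.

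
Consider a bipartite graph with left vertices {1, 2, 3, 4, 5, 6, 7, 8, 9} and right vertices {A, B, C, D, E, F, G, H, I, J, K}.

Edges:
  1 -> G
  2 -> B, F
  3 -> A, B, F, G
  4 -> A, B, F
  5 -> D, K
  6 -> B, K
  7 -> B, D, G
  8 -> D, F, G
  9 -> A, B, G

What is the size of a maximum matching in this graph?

6

One maximum matching: 1→G, 2→F, 3→A, 4→B, 5→D, 6→K.
The set {1, 2, 3, 4, 5, 6, 7, 8, 9} has only 6 neighbours ({A, B, D, F, G, K}), so by Hall's theorem at most 6 of the 9 left vertices can be matched.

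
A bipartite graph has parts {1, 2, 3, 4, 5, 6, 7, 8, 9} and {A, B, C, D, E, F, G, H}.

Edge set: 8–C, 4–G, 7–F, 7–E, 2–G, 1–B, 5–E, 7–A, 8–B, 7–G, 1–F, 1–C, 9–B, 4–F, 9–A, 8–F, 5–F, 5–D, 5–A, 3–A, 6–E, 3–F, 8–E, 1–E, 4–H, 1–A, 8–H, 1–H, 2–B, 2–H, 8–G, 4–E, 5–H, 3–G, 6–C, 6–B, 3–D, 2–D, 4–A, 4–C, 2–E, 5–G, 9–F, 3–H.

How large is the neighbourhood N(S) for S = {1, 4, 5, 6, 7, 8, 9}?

The union of neighbours of {1, 4, 5, 6, 7, 8, 9} is {A, B, C, D, E, F, G, H}, which has 8 elements.
Since |N(S)| = 8 ≥ |S| = 7, Hall's condition holds for this subset.

8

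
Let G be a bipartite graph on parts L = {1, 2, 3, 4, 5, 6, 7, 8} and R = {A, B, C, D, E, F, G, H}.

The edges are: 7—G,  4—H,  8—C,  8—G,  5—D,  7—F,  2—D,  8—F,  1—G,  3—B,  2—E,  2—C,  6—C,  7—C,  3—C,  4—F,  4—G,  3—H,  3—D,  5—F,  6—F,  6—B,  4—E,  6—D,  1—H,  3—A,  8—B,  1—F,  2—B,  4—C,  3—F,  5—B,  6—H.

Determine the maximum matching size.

For example, pair 1→F, 2→E, 3→A, 4→G, 5→D, 6→H, 7→C, 8→B.
This saturates every left vertex, so 8 is the maximum.

8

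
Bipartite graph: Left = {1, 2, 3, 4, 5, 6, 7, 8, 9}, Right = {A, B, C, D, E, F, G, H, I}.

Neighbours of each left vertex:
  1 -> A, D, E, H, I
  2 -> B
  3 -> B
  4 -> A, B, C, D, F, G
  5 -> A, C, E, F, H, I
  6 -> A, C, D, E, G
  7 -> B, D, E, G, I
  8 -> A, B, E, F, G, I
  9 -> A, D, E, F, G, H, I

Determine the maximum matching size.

8

For example, pair 1-H, 2-B, 4-F, 5-E, 6-C, 7-D, 8-A, 9-G.
The set {2, 3} has only 1 neighbour ({B}), so by Hall's theorem at most 8 of the 9 left vertices can be matched.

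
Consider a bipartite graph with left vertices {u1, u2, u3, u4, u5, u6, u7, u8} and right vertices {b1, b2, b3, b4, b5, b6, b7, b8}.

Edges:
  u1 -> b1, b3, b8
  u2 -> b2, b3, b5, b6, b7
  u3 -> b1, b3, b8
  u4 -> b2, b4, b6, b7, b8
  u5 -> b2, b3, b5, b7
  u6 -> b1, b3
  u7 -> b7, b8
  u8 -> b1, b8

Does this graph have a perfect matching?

No

The set {u1, u3, u6, u8} has only 3 neighbours ({b1, b3, b8}), so by Hall's theorem at most 7 of the 8 left vertices can be matched.
Hence no matching covers every left vertex.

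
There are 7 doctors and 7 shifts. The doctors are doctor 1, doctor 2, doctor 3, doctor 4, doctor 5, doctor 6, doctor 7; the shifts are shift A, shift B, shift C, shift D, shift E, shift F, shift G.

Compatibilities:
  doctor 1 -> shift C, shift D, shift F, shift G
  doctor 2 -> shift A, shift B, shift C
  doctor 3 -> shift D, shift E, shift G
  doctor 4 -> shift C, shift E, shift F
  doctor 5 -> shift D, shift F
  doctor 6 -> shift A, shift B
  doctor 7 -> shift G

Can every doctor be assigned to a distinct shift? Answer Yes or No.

Yes

A valid assignment of size 7: doctor 1–shift F, doctor 2–shift B, doctor 3–shift E, doctor 4–shift C, doctor 5–shift D, doctor 6–shift A, doctor 7–shift G.
Every doctor is matched, so this is a perfect matching.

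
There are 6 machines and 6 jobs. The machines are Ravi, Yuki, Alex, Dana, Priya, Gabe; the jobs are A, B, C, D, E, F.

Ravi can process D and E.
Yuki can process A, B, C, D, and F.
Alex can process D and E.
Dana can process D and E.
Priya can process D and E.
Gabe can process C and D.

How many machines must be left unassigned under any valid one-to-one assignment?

2

A valid assignment of size 4: Ravi→D, Yuki→A, Alex→E, Gabe→C.
The set {Ravi, Alex, Dana, Priya} has only 2 neighbours ({D, E}), so by Hall's theorem at most 4 of the 6 machines can be matched.
That matches 4 of the 6, leaving 2 unmatched; no matching can do better.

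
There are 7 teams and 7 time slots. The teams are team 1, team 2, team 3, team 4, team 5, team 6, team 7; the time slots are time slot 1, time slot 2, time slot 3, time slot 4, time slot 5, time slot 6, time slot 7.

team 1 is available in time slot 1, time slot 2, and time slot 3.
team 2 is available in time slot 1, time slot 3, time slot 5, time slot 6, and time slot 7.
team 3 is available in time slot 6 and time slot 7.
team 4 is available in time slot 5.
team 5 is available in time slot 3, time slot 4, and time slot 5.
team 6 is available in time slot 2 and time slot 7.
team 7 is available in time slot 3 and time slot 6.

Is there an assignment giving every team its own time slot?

Yes

For example, pair team 1–time slot 2, team 2–time slot 1, team 3–time slot 6, team 4–time slot 5, team 5–time slot 4, team 6–time slot 7, team 7–time slot 3.
All 7 teams are covered.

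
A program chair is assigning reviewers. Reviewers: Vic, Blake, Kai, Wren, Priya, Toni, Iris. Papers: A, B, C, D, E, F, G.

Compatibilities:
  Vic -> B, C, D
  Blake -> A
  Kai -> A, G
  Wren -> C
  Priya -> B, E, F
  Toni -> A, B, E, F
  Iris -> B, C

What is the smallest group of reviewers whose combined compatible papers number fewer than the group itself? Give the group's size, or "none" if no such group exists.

A matching saturating every reviewer exists, for instance Vic→D, Blake→A, Kai→G, Wren→C, Priya→F, Toni→E, Iris→B.
By Hall's marriage theorem, this means |N(S)| ≥ |S| for every subset S, so no violating subset exists.

none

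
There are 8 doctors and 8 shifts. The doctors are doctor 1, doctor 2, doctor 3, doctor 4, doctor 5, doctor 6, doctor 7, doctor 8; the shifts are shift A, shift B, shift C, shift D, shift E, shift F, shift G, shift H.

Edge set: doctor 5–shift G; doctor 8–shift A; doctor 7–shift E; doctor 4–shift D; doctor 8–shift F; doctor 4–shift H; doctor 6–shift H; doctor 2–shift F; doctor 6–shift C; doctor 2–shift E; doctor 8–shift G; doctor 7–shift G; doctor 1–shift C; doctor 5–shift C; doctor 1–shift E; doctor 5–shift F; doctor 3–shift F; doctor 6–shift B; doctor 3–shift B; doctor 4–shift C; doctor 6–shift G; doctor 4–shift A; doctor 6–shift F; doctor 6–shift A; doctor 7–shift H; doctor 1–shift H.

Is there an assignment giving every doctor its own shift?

A valid assignment of size 8: doctor 1→shift H, doctor 2→shift F, doctor 3→shift B, doctor 4→shift D, doctor 5→shift C, doctor 6→shift A, doctor 7→shift E, doctor 8→shift G.
All 8 doctors are covered.

Yes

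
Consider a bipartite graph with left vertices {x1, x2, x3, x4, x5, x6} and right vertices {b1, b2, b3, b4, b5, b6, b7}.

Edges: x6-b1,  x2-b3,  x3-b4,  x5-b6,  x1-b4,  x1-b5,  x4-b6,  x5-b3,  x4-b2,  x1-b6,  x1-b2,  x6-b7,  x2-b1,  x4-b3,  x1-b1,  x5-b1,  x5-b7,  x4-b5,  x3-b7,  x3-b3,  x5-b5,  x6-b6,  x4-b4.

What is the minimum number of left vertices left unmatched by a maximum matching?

0

One maximum matching: x1-b1, x2-b3, x3-b4, x4-b5, x5-b7, x6-b6.
This saturates every left vertex, so 6 is the maximum.
That matches 6 of the 6, leaving 0 unmatched; no matching can do better.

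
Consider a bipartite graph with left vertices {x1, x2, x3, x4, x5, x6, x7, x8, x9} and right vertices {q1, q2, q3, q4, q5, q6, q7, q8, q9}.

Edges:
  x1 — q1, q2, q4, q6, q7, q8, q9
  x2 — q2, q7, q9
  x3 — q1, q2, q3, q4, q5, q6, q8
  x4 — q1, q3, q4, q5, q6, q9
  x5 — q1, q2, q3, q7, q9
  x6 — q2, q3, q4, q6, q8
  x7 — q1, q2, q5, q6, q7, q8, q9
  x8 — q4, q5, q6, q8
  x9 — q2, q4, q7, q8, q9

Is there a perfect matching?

Yes

One maximum matching: x1-q7, x2-q2, x3-q1, x4-q6, x5-q3, x6-q4, x7-q8, x8-q5, x9-q9.
Every left vertex is matched, so this is a perfect matching.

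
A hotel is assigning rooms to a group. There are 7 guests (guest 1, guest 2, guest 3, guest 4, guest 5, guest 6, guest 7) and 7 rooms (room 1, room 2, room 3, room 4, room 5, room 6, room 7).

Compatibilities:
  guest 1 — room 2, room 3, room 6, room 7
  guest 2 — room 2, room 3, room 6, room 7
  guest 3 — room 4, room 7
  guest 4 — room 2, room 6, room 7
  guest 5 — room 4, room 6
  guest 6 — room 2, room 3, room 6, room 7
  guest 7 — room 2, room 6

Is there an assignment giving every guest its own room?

The set {guest 1, guest 2, guest 3, guest 4, guest 5, guest 6, guest 7} has only 5 neighbours ({room 2, room 3, room 4, room 6, room 7}), so by Hall's theorem at most 5 of the 7 guests can be matched.
Hence no matching covers every guest.

No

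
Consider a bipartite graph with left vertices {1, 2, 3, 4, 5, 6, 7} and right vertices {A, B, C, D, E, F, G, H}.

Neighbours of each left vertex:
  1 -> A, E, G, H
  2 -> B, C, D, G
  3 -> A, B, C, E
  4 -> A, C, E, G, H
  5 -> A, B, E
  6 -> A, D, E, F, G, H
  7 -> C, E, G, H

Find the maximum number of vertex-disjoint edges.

7

One maximum matching: 1-H, 2-G, 3-C, 4-A, 5-B, 6-F, 7-E.
All 7 left vertices are matched, so no larger matching exists.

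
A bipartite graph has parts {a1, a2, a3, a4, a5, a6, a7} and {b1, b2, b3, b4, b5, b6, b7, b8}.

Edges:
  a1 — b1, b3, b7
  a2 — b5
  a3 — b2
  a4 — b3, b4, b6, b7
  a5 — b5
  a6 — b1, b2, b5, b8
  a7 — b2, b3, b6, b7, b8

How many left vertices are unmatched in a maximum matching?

1

For example, pair a1–b3, a2–b5, a3–b2, a4–b6, a6–b8, a7–b7.
The set {a2, a5} has only 1 neighbour ({b5}), so by Hall's theorem at most 6 of the 7 left vertices can be matched.
That matches 6 of the 7, leaving 1 unmatched; no matching can do better.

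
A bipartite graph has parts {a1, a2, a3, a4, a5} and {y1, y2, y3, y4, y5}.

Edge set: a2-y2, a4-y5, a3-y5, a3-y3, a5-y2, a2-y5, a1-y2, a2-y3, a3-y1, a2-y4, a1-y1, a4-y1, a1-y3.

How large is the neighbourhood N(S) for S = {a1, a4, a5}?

The union of neighbours of {a1, a4, a5} is {y1, y2, y3, y5}, which has 4 elements.
Since |N(S)| = 4 ≥ |S| = 3, Hall's condition holds for this subset.

4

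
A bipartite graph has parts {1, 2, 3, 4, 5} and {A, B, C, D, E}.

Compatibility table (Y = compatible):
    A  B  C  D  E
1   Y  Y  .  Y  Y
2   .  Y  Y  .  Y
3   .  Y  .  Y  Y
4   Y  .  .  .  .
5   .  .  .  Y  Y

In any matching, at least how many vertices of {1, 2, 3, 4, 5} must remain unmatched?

For example, pair 1-D, 2-C, 3-B, 4-A, 5-E.
All 5 left vertices are matched, so no larger matching exists.
That matches 5 of the 5, leaving 0 unmatched; no matching can do better.

0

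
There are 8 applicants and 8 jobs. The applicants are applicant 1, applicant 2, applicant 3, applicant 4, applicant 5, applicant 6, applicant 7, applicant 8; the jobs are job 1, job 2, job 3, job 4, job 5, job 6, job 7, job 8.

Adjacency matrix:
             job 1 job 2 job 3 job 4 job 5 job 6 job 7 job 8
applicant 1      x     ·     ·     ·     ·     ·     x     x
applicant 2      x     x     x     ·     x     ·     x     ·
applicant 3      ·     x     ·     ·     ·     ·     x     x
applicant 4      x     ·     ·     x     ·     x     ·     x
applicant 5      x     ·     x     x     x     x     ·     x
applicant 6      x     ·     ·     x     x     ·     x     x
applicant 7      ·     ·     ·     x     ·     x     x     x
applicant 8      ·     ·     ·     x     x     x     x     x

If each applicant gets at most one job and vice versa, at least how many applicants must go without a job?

For example, pair applicant 1–job 8, applicant 2–job 3, applicant 3–job 2, applicant 4–job 6, applicant 5–job 1, applicant 6–job 7, applicant 7–job 4, applicant 8–job 5.
This saturates every applicant, so 8 is the maximum.
That matches 8 of the 8, leaving 0 unmatched; no matching can do better.

0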